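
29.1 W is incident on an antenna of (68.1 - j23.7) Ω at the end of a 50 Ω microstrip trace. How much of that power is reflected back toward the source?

|Γ| = |(18.1 − j23.7)/(118.1 − j23.7)| = 0.248
|Γ|² = 0.0613
P_refl = |Γ|²·P_inc = 1.78 W, P_del = (1 − |Γ|²)·P_inc = 27.3 W

P_reflected ≈ 1.78 W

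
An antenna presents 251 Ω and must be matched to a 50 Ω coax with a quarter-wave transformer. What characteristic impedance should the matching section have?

Z_qwt = √(Z_0·R_L) = √(50 × 251) = √12550

Z_qwt ≈ 112 Ω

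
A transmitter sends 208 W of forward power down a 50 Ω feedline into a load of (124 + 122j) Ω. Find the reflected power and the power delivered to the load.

P_reflected ≈ 93.8 W; P_delivered ≈ 114 W

|Γ| = |(74 + j122)/(174 + j122)| = 0.671
|Γ|² = 0.451
P_refl = |Γ|²·P_inc = 93.8 W, P_del = (1 − |Γ|²)·P_inc = 114 W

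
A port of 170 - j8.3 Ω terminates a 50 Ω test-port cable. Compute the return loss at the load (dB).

RL ≈ 5.25 dB

Γ = (120 − j8.3)/(220 − j8.3), |Γ| = 0.546
RL = −20·log₁₀|Γ| = −20·log₁₀(0.546)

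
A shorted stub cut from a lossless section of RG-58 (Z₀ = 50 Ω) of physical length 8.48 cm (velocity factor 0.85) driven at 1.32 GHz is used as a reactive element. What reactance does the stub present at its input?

X_in ≈ -20.2 Ω (capacitive)

λ = v/f = 0.85·c / 1.32 GHz = 0.193 m
βl = 2π·l/λ = 2π × 0.439 = 158°
tan(βl) = -0.403
For a shorted stub, Z_in = jZ_0·tan(βl)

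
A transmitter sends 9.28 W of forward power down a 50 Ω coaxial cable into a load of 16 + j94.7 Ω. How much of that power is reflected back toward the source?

|Γ| = |(-34 + j94.7)/(66 + j94.7)| = 0.872
|Γ|² = 0.76
P_refl = |Γ|²·P_inc = 7.05 W, P_del = (1 − |Γ|²)·P_inc = 2.23 W

P_reflected ≈ 7.05 W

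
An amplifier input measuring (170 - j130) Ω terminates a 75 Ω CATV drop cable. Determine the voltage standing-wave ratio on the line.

VSWR ≈ 3.77

Γ = (Z_L − Z_0)/(Z_L + Z_0) = (95 − j130)/(245 − j130)
|Γ| = 161/277 = 0.581
VSWR = (1 + |Γ|)/(1 − |Γ|) = 1.58/0.419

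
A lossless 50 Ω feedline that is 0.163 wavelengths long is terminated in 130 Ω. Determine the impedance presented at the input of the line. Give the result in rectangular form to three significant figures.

βl = 2π × 0.163 = 58.7°
tan(βl) = tan(58.7°) = 1.64
Z_in = Z_0·(Z_L + jZ_0·tanβl)/(Z_0 + jZ_L·tanβl)
     = 50·(130 + j82.2)/(50 + j214)

Z_in ≈ 25 − j24.6 Ω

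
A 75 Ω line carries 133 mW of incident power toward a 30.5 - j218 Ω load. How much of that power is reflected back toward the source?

|Γ| = |(-44.5 − j218)/(105.5 − j218)| = 0.919
|Γ|² = 0.844
P_refl = |Γ|²·P_inc = 112 mW, P_del = (1 − |Γ|²)·P_inc = 20.7 mW

P_reflected ≈ 112 mW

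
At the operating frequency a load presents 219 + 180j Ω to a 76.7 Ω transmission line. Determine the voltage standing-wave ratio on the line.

VSWR ≈ 4.93

Γ = (Z_L − Z_0)/(Z_L + Z_0) = (142.3 + j180)/(295.7 + j180)
|Γ| = 229/346 = 0.663
VSWR = (1 + |Γ|)/(1 − |Γ|) = 1.66/0.337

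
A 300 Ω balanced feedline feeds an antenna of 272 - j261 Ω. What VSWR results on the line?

Γ = (Z_L − Z_0)/(Z_L + Z_0) = (-28 − j261)/(572 − j261)
|Γ| = 262/629 = 0.418
VSWR = (1 + |Γ|)/(1 − |Γ|) = 1.42/0.582

VSWR ≈ 2.43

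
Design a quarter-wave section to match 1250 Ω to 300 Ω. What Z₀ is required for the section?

Z_qwt ≈ 612 Ω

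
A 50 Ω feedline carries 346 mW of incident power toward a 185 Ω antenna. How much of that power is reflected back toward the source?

P_reflected ≈ 114 mW

Γ = (185 − 50)/(185 + 50) = 0.574
|Γ|² = 0.33
P_refl = |Γ|²·P_inc = 114 mW, P_del = (1 − |Γ|²)·P_inc = 232 mW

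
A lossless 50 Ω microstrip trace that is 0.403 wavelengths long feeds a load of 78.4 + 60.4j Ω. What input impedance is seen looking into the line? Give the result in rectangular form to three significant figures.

Z_in ≈ 25.4 + j28.9 Ω

βl = 2π × 0.403 = 145°
tan(βl) = tan(145°) = -0.698
Z_in = Z_0·(Z_L + jZ_0·tanβl)/(Z_0 + jZ_L·tanβl)
     = 50·(78.4 + j25.5)/(92.2 − j54.7)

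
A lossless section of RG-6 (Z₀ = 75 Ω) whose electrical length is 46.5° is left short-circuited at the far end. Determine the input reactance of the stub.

X_in ≈ 79 Ω (inductive)

tan(βl) = 1.05
For a short-circuited stub, Z_in = jZ_0·tan(βl)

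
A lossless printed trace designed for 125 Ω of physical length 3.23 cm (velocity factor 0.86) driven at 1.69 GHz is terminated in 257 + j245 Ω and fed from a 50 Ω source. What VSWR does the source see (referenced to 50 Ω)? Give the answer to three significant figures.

λ = v/f = 0.86·c / 1.69 GHz = 0.153 m
βl = 2π·l/λ = 2π × 0.212 = 76.2°
tan(βl) = 4.06
Z_in = Z_0·(Z_L + jZ_0·tanβl)/(Z_0 + jZ_L·tanβl) = 38 − j62.5 Ω
Γ_s = (Z_in − Z_s)/(Z_in + Z_s) = (-12 − j62.5)/(88 − j62.5), |Γ_s| = 0.589
VSWR = (1 + |Γ_s|)/(1 − |Γ_s|)

VSWR ≈ 3.87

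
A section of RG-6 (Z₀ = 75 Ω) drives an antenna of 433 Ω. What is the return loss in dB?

Γ = (433 − 75)/(433 + 75) = 0.705
RL = −20·log₁₀|Γ| = −20·log₁₀(0.705)

RL ≈ 3.04 dB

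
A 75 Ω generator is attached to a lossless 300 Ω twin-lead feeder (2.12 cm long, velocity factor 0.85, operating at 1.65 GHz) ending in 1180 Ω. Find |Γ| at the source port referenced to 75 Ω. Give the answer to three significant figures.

λ = v/f = 0.85·c / 1.65 GHz = 0.155 m
βl = 2π·l/λ = 2π × 0.137 = 49.4°
tan(βl) = 1.17
Z_in = Z_0·(Z_L + jZ_0·tanβl)/(Z_0 + jZ_L·tanβl) = 126 − j230 Ω
Γ_s = (Z_in − Z_s)/(Z_in + Z_s) = (51.4 − j230)/(201 − j230), |Γ_s| = 0.771

|Γ| ≈ 0.771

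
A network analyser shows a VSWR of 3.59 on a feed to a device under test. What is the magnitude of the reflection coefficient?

|Γ| ≈ 0.564

|Γ| = (S − 1)/(S + 1) = (3.59 − 1)/(3.59 + 1) = 2.59/4.59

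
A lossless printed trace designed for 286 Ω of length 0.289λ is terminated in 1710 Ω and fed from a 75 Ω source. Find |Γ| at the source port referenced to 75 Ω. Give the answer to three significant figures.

βl = 2π × 0.289 = 104°
tan(βl) = -4
Z_in = Z_0·(Z_L + jZ_0·tanβl)/(Z_0 + jZ_L·tanβl) = 50.7 + j69.4 Ω
Γ_s = (Z_in − Z_s)/(Z_in + Z_s) = (-24.3 + j69.4)/(126 + j69.4), |Γ_s| = 0.512

|Γ| ≈ 0.512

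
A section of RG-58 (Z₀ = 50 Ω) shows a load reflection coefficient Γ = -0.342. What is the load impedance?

Z_L = Z_0·(1 + Γ)/(1 − Γ) = 50·(0.658)/(1.34)

Z_L ≈ 24.5 Ω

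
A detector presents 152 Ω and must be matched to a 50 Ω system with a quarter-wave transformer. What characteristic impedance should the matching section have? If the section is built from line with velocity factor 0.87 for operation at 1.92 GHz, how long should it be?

Z_qwt ≈ 87.2 Ω; length ≈ 3.4 cm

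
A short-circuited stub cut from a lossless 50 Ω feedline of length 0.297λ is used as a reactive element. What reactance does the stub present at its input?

X_in ≈ -164 Ω (capacitive)

βl = 2π × 0.297 = 107°
tan(βl) = -3.29
For a short-circuited stub, Z_in = jZ_0·tan(βl)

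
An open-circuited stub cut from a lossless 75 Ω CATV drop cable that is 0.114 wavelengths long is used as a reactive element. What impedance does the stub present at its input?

βl = 2π × 0.114 = 41°
tan(βl) = 0.871
For an open-circuited stub, Z_in = −jZ_0·cot(βl) = −jZ_0/tan(βl)

Z_in ≈ −j86.2 Ω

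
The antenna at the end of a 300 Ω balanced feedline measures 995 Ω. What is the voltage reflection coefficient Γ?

Γ = 0.537

Γ = (Z_L − Z_0)/(Z_L + Z_0) = (995 − 300)/(995 + 300) = 695/1295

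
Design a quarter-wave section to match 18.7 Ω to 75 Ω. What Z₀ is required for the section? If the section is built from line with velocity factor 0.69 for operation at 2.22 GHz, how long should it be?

Z_qwt ≈ 37.4 Ω; length ≈ 2.33 cm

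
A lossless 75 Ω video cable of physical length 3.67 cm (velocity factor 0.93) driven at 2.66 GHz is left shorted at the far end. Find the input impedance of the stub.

λ = v/f = 0.93·c / 2.66 GHz = 0.105 m
βl = 2π·l/λ = 2π × 0.35 = 126°
tan(βl) = -1.38
For a shorted stub, Z_in = jZ_0·tan(βl)

Z_in ≈ −j103 Ω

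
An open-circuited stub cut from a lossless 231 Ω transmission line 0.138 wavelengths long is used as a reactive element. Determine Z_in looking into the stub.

βl = 2π × 0.138 = 49.7°
tan(βl) = 1.18
For an open-circuited stub, Z_in = −jZ_0·cot(βl) = −jZ_0/tan(βl)

Z_in ≈ −j196 Ω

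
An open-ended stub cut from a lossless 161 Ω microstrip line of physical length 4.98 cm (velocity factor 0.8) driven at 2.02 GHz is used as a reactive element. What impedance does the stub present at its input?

λ = v/f = 0.8·c / 2.02 GHz = 0.119 m
βl = 2π·l/λ = 2π × 0.419 = 151°
tan(βl) = -0.557
For an open-ended stub, Z_in = −jZ_0·cot(βl) = −jZ_0/tan(βl)

Z_in ≈ +j289 Ω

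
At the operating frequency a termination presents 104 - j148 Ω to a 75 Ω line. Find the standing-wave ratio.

VSWR ≈ 4.7

Γ = (Z_L − Z_0)/(Z_L + Z_0) = (29 − j148)/(179 − j148)
|Γ| = 151/232 = 0.649
VSWR = (1 + |Γ|)/(1 − |Γ|) = 1.65/0.351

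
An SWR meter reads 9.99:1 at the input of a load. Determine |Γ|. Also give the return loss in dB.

|Γ| = (S − 1)/(S + 1) = (9.99 − 1)/(9.99 + 1) = 8.99/11
RL = −20·log₁₀|Γ| = −20·log₁₀(0.818)

|Γ| ≈ 0.818; return loss ≈ 1.74 dB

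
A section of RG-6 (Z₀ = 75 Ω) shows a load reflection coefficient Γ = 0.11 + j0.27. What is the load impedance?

Z_L = Z_0·(1 + Γ)/(1 − Γ) = 75·(1.11 + j0.27)/(0.89 − j0.27)

Z_L ≈ 79.3 + j46.8 Ω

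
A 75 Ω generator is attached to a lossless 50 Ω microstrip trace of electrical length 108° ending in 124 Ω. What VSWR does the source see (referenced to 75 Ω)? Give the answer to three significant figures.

tan(βl) = -3.08
Z_in = Z_0·(Z_L + jZ_0·tanβl)/(Z_0 + jZ_L·tanβl) = 21.9 + j13.4 Ω
Γ_s = (Z_in − Z_s)/(Z_in + Z_s) = (-53.1 + j13.4)/(96.9 + j13.4), |Γ_s| = 0.56
VSWR = (1 + |Γ_s|)/(1 − |Γ_s|)

VSWR ≈ 3.54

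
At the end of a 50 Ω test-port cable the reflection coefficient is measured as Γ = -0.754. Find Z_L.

Z_L = Z_0·(1 + Γ)/(1 − Γ) = 50·(0.246)/(1.75)

Z_L ≈ 7.01 Ω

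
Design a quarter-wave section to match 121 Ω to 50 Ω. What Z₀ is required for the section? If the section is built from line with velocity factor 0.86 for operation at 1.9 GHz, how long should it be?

Z_qwt ≈ 77.8 Ω; length ≈ 3.39 cm

Z_qwt = √(Z_0·R_L) = √(50 × 121) = √6050
λ = 0.86·c/f = 0.136 m, so l = λ/4 = 0.0339 m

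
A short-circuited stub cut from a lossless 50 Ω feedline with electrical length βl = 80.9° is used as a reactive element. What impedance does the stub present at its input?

tan(βl) = 6.24
For a short-circuited stub, Z_in = jZ_0·tan(βl)

Z_in ≈ +j312 Ω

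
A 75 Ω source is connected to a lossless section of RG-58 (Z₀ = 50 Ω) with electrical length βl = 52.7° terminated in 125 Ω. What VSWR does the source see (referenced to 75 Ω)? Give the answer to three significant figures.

tan(βl) = 1.31
Z_in = Z_0·(Z_L + jZ_0·tanβl)/(Z_0 + jZ_L·tanβl) = 28.9 − j29.3 Ω
Γ_s = (Z_in − Z_s)/(Z_in + Z_s) = (-46.1 − j29.3)/(104 − j29.3), |Γ_s| = 0.506
VSWR = (1 + |Γ_s|)/(1 − |Γ_s|)

VSWR ≈ 3.05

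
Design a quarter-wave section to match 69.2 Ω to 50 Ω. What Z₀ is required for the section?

Z_qwt = √(Z_0·R_L) = √(50 × 69.2) = √3460

Z_qwt ≈ 58.8 Ω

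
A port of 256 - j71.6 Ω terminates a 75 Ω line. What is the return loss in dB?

RL ≈ 4.81 dB

Γ = (181 − j71.6)/(331 − j71.6), |Γ| = 0.575
RL = −20·log₁₀|Γ| = −20·log₁₀(0.575)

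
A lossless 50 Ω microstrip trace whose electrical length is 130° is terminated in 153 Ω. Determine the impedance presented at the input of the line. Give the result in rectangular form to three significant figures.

tan(βl) = tan(130°) = -1.19
Z_in = Z_0·(Z_L + jZ_0·tanβl)/(Z_0 + jZ_L·tanβl)
     = 50·(153 − j59.6)/(50 − j182)

Z_in ≈ 25.9 + j34.9 Ω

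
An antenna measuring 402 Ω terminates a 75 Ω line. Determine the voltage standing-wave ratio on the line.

VSWR ≈ 5.36

For a purely resistive load, VSWR = R_L/Z_0 or Z_0/R_L (whichever > 1) = 402/75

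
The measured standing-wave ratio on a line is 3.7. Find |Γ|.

|Γ| ≈ 0.574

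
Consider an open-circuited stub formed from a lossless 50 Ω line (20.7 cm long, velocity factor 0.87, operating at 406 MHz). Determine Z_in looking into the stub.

Z_in ≈ +j24.3 Ω

λ = v/f = 0.87·c / 406 MHz = 0.643 m
βl = 2π·l/λ = 2π × 0.322 = 116°
tan(βl) = -2.06
For an open-circuited stub, Z_in = −jZ_0·cot(βl) = −jZ_0/tan(βl)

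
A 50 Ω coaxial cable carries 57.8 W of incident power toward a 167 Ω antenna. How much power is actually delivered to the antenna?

Γ = (167 − 50)/(167 + 50) = 0.539
|Γ|² = 0.291
P_refl = |Γ|²·P_inc = 16.8 W, P_del = (1 − |Γ|²)·P_inc = 41 W

P_delivered ≈ 41 W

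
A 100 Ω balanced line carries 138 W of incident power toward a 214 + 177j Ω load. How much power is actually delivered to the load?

|Γ| = |(114 + j177)/(314 + j177)| = 0.584
|Γ|² = 0.341
P_refl = |Γ|²·P_inc = 47.1 W, P_del = (1 − |Γ|²)·P_inc = 90.9 W

P_delivered ≈ 90.9 W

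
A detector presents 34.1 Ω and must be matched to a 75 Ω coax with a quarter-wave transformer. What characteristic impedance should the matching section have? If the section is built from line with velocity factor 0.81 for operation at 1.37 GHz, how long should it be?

Z_qwt = √(Z_0·R_L) = √(75 × 34.1) = √2558
λ = 0.81·c/f = 0.177 m, so l = λ/4 = 0.0443 m

Z_qwt ≈ 50.6 Ω; length ≈ 4.43 cm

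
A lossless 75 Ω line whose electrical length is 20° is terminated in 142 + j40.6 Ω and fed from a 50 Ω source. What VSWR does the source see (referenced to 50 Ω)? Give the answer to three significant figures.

tan(βl) = 0.364
Z_in = Z_0·(Z_L + jZ_0·tanβl)/(Z_0 + jZ_L·tanβl) = 144 − j38.7 Ω
Γ_s = (Z_in − Z_s)/(Z_in + Z_s) = (93.6 − j38.7)/(194 − j38.7), |Γ_s| = 0.513
VSWR = (1 + |Γ_s|)/(1 − |Γ_s|)

VSWR ≈ 3.11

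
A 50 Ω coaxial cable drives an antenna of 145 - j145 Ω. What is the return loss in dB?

Γ = (95 − j145)/(195 − j145), |Γ| = 0.713
RL = −20·log₁₀|Γ| = −20·log₁₀(0.713)

RL ≈ 2.93 dB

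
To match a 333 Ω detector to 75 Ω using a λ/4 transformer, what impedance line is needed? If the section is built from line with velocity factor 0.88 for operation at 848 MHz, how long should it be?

Z_qwt ≈ 158 Ω; length ≈ 7.78 cm

Z_qwt = √(Z_0·R_L) = √(75 × 333) = √24980
λ = 0.88·c/f = 0.311 m, so l = λ/4 = 0.0778 m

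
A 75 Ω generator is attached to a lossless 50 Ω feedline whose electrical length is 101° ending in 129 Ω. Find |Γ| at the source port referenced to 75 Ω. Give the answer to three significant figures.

|Γ| ≈ 0.583

tan(βl) = -5.14
Z_in = Z_0·(Z_L + jZ_0·tanβl)/(Z_0 + jZ_L·tanβl) = 20 + j8.21 Ω
Γ_s = (Z_in − Z_s)/(Z_in + Z_s) = (-55 + j8.21)/(95 + j8.21), |Γ_s| = 0.583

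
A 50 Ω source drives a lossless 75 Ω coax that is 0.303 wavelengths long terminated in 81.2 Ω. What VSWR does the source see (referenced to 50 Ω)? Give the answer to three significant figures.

VSWR ≈ 1.41

βl = 2π × 0.303 = 109°
tan(βl) = -2.89
Z_in = Z_0·(Z_L + jZ_0·tanβl)/(Z_0 + jZ_L·tanβl) = 70.4 + j3.46 Ω
Γ_s = (Z_in − Z_s)/(Z_in + Z_s) = (20.4 + j3.46)/(120 + j3.46), |Γ_s| = 0.172
VSWR = (1 + |Γ_s|)/(1 − |Γ_s|)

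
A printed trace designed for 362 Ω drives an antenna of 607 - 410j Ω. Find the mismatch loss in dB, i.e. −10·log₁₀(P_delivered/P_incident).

Γ = (245 − j410)/(969 − j410), |Γ| = 0.454
|Γ|² = 0.206, so P_del/P_inc = 1 − |Γ|² = 0.794
ML = −10·log₁₀(1 − |Γ|²)

mismatch loss ≈ 1 dB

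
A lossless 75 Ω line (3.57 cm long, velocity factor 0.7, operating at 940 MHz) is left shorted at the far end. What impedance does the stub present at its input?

λ = v/f = 0.7·c / 940 MHz = 0.223 m
βl = 2π·l/λ = 2π × 0.16 = 57.5°
tan(βl) = 1.57
For a shorted stub, Z_in = jZ_0·tan(βl)

Z_in ≈ +j118 Ω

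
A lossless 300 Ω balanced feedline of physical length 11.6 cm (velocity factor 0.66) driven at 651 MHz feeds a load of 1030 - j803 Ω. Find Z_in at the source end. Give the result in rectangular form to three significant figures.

Z_in ≈ 156 + j398 Ω

λ = v/f = 0.66·c / 651 MHz = 0.304 m
βl = 2π·l/λ = 2π × 0.381 = 137°
tan(βl) = tan(137°) = -0.923
Z_in = Z_0·(Z_L + jZ_0·tanβl)/(Z_0 + jZ_L·tanβl)
     = 300·(1030 − j1080)/(-441 − j950)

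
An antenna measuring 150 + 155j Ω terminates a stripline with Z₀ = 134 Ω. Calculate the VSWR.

VSWR ≈ 2.86

Γ = (Z_L − Z_0)/(Z_L + Z_0) = (16 + j155)/(284 + j155)
|Γ| = 156/324 = 0.482
VSWR = (1 + |Γ|)/(1 − |Γ|) = 1.48/0.518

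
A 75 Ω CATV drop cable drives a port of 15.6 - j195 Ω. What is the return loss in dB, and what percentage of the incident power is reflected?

Γ = (-59.4 − j195)/(90.6 − j195), |Γ| = 0.948
RL = −20·log₁₀(0.948) = 0.463 dB
P_refl/P_inc = |Γ|² = 0.899

RL ≈ 0.463 dB; 89.9% of incident power reflected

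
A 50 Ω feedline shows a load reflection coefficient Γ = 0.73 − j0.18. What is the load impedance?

Z_L = Z_0·(1 + Γ)/(1 − Γ) = 50·(1.73 − j0.18)/(0.27 + j0.18)

Z_L ≈ 206 − j171 Ω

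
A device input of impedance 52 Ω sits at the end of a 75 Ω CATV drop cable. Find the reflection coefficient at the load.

Γ = -0.181

Γ = (Z_L − Z_0)/(Z_L + Z_0) = (52 − 75)/(52 + 75) = -23/127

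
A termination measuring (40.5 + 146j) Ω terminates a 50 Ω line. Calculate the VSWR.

Γ = (Z_L − Z_0)/(Z_L + Z_0) = (-9.5 + j146)/(90.5 + j146)
|Γ| = 146/172 = 0.852
VSWR = (1 + |Γ|)/(1 − |Γ|) = 1.85/0.148

VSWR ≈ 12.5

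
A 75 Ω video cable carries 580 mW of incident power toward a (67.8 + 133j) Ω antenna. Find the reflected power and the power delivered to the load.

|Γ| = |(-7.2 + j133)/(142.8 + j133)| = 0.683
|Γ|² = 0.466
P_refl = |Γ|²·P_inc = 270 mW, P_del = (1 − |Γ|²)·P_inc = 310 mW

P_reflected ≈ 270 mW; P_delivered ≈ 310 mW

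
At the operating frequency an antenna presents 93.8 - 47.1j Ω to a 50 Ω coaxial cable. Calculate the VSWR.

VSWR ≈ 2.48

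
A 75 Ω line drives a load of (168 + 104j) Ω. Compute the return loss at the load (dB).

RL ≈ 5.55 dB

Γ = (93 + j104)/(243 + j104), |Γ| = 0.528
RL = −20·log₁₀|Γ| = −20·log₁₀(0.528)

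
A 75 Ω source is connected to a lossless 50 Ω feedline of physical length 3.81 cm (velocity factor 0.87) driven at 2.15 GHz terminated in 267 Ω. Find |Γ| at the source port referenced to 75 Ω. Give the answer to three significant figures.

λ = v/f = 0.87·c / 2.15 GHz = 0.121 m
βl = 2π·l/λ = 2π × 0.314 = 113°
tan(βl) = -2.36
Z_in = Z_0·(Z_L + jZ_0·tanβl)/(Z_0 + jZ_L·tanβl) = 11 + j20.3 Ω
Γ_s = (Z_in − Z_s)/(Z_in + Z_s) = (-64 + j20.3)/(86 + j20.3), |Γ_s| = 0.76

|Γ| ≈ 0.76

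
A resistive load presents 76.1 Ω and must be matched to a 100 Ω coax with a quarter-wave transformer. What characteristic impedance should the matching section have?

Z_qwt ≈ 87.2 Ω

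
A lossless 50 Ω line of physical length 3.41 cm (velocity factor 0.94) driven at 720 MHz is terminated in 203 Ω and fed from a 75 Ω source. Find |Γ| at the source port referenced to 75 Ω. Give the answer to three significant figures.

λ = v/f = 0.94·c / 720 MHz = 0.392 m
βl = 2π·l/λ = 2π × 0.0871 = 31.3°
tan(βl) = 0.609
Z_in = Z_0·(Z_L + jZ_0·tanβl)/(Z_0 + jZ_L·tanβl) = 39.1 − j66.3 Ω
Γ_s = (Z_in − Z_s)/(Z_in + Z_s) = (-35.9 − j66.3)/(114 − j66.3), |Γ_s| = 0.571

|Γ| ≈ 0.571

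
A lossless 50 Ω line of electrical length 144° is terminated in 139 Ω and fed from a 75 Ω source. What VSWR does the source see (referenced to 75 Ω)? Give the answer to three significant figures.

VSWR ≈ 2.72

tan(βl) = -0.727
Z_in = Z_0·(Z_L + jZ_0·tanβl)/(Z_0 + jZ_L·tanβl) = 41.8 + j48.1 Ω
Γ_s = (Z_in − Z_s)/(Z_in + Z_s) = (-33.2 + j48.1)/(117 + j48.1), |Γ_s| = 0.463
VSWR = (1 + |Γ_s|)/(1 − |Γ_s|)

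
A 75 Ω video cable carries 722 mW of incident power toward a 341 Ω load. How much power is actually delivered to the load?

P_delivered ≈ 427 mW

Γ = (341 − 75)/(341 + 75) = 0.639
|Γ|² = 0.409
P_refl = |Γ|²·P_inc = 295 mW, P_del = (1 − |Γ|²)·P_inc = 427 mW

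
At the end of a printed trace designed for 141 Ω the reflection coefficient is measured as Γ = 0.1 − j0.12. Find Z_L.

Z_L = Z_0·(1 + Γ)/(1 − Γ) = 141·(1.1 − j0.12)/(0.9 + j0.12)

Z_L ≈ 167 − j41 Ω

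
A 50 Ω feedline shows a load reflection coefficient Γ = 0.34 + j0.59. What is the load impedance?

Z_L ≈ 34.2 + j75.3 Ω

Z_L = Z_0·(1 + Γ)/(1 − Γ) = 50·(1.34 + j0.59)/(0.66 − j0.59)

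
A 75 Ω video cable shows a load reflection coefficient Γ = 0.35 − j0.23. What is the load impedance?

Z_L = Z_0·(1 + Γ)/(1 − Γ) = 75·(1.35 − j0.23)/(0.65 + j0.23)

Z_L ≈ 130 − j72.6 Ω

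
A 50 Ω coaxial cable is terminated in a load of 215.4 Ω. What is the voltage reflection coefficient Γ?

Γ = (Z_L − Z_0)/(Z_L + Z_0) = (215.4 − 50)/(215.4 + 50) = 165.4/265.4

Γ = 0.623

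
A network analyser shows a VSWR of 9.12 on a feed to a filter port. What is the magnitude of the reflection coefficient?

|Γ| = (S − 1)/(S + 1) = (9.12 − 1)/(9.12 + 1) = 8.12/10.1

|Γ| ≈ 0.802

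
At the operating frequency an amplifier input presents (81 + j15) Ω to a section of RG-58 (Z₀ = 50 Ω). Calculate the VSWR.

VSWR ≈ 1.71

Γ = (Z_L − Z_0)/(Z_L + Z_0) = (31 + j15)/(131 + j15)
|Γ| = 34.4/132 = 0.261
VSWR = (1 + |Γ|)/(1 − |Γ|) = 1.26/0.739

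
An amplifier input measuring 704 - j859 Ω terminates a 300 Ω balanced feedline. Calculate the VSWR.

Γ = (Z_L − Z_0)/(Z_L + Z_0) = (404 − j859)/(1004 − j859)
|Γ| = 949/1320 = 0.718
VSWR = (1 + |Γ|)/(1 − |Γ|) = 1.72/0.282

VSWR ≈ 6.1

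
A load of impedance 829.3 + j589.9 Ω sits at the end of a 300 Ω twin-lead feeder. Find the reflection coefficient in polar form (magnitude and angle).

Γ ≈ 0.622 ∠ 20.5°

Γ = (Z_L − Z_0)/(Z_L + Z_0) = (529.3 + j589.9)/(1129 + j589.9)
|Γ| = 793/1270 = 0.622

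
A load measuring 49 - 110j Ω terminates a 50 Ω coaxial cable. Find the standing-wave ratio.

VSWR ≈ 6.79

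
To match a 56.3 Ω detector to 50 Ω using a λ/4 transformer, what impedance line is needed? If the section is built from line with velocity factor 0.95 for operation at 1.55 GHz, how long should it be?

Z_qwt ≈ 53.1 Ω; length ≈ 4.6 cm

Z_qwt = √(Z_0·R_L) = √(50 × 56.3) = √2815
λ = 0.95·c/f = 0.184 m, so l = λ/4 = 0.046 m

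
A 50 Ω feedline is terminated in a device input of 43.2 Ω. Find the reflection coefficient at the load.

Γ = -0.073

Γ = (Z_L − Z_0)/(Z_L + Z_0) = (43.2 − 50)/(43.2 + 50) = -6.8/93.2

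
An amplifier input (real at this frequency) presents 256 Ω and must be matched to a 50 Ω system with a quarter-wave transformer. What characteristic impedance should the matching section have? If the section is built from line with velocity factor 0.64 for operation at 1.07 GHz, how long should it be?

Z_qwt = √(Z_0·R_L) = √(50 × 256) = √12800
λ = 0.64·c/f = 0.179 m, so l = λ/4 = 0.0449 m

Z_qwt ≈ 113 Ω; length ≈ 4.49 cm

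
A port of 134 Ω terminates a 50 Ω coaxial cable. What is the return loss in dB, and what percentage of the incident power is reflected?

Γ = (134 − 50)/(134 + 50) = 0.457
RL = −20·log₁₀(0.457) = 6.81 dB
P_refl/P_inc = |Γ|² = 0.208

RL ≈ 6.81 dB; 20.8% of incident power reflected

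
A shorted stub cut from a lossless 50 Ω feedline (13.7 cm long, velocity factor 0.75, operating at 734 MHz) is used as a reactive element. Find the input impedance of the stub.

Z_in ≈ −j17.3 Ω

λ = v/f = 0.75·c / 734 MHz = 0.307 m
βl = 2π·l/λ = 2π × 0.447 = 161°
tan(βl) = -0.346
For a shorted stub, Z_in = jZ_0·tan(βl)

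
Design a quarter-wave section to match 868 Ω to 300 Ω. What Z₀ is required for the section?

Z_qwt ≈ 510 Ω

Z_qwt = √(Z_0·R_L) = √(300 × 868) = √260400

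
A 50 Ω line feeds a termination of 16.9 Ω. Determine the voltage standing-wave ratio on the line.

For a purely resistive load, VSWR = R_L/Z_0 or Z_0/R_L (whichever > 1) = 50/16.9

VSWR ≈ 2.96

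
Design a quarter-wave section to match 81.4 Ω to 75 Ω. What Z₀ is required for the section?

Z_qwt = √(Z_0·R_L) = √(75 × 81.4) = √6105

Z_qwt ≈ 78.1 Ω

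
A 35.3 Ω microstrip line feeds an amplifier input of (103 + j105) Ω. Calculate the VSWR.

Γ = (Z_L − Z_0)/(Z_L + Z_0) = (67.7 + j105)/(138.3 + j105)
|Γ| = 125/174 = 0.719
VSWR = (1 + |Γ|)/(1 − |Γ|) = 1.72/0.281

VSWR ≈ 6.13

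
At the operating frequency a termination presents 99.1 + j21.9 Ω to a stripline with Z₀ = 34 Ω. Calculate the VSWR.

VSWR ≈ 3.07

Γ = (Z_L − Z_0)/(Z_L + Z_0) = (65.1 + j21.9)/(133.1 + j21.9)
|Γ| = 68.7/135 = 0.509
VSWR = (1 + |Γ|)/(1 − |Γ|) = 1.51/0.491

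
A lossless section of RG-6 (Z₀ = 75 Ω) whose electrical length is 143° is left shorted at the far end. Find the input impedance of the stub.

Z_in ≈ −j56.5 Ω

tan(βl) = -0.754
For a shorted stub, Z_in = jZ_0·tan(βl)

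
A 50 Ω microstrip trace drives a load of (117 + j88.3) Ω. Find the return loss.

RL ≈ 4.63 dB

Γ = (67 + j88.3)/(167 + j88.3), |Γ| = 0.587
RL = −20·log₁₀|Γ| = −20·log₁₀(0.587)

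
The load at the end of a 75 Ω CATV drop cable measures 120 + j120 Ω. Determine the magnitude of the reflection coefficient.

|Γ| ≈ 0.56

Γ = (Z_L − Z_0)/(Z_L + Z_0) = (45 + j120)/(195 + j120)
|Γ| = 128/229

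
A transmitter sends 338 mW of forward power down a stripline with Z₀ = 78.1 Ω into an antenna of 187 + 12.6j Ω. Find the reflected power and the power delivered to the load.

P_reflected ≈ 57.7 mW; P_delivered ≈ 280 mW

|Γ| = |(108.9 + j12.6)/(265.1 + j12.6)| = 0.413
|Γ|² = 0.171
P_refl = |Γ|²·P_inc = 57.7 mW, P_del = (1 − |Γ|²)·P_inc = 280 mW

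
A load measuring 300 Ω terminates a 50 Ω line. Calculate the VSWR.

VSWR ≈ 6

For a purely resistive load, VSWR = R_L/Z_0 or Z_0/R_L (whichever > 1) = 300/50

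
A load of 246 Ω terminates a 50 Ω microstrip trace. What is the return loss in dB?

RL ≈ 3.58 dB

Γ = (246 − 50)/(246 + 50) = 0.662
RL = −20·log₁₀|Γ| = −20·log₁₀(0.662)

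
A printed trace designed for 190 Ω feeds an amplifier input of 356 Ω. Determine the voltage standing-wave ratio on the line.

VSWR ≈ 1.87

Γ = (356 − 190)/(356 + 190) = 0.304
VSWR = (1 + 0.304)/(1 − 0.304)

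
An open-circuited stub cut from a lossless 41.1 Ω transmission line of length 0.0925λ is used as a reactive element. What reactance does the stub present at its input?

X_in ≈ -62.6 Ω (capacitive)

βl = 2π × 0.0925 = 33.3°
tan(βl) = 0.657
For an open-circuited stub, Z_in = −jZ_0·cot(βl) = −jZ_0/tan(βl)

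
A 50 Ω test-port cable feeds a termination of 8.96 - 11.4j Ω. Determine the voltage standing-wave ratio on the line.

Γ = (Z_L − Z_0)/(Z_L + Z_0) = (-41.04 − j11.4)/(58.96 − j11.4)
|Γ| = 42.6/60.1 = 0.709
VSWR = (1 + |Γ|)/(1 − |Γ|) = 1.71/0.291

VSWR ≈ 5.88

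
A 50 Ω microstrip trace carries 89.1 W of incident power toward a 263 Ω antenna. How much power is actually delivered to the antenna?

P_delivered ≈ 47.8 W

Γ = (263 − 50)/(263 + 50) = 0.681
|Γ|² = 0.463
P_refl = |Γ|²·P_inc = 41.3 W, P_del = (1 − |Γ|²)·P_inc = 47.8 W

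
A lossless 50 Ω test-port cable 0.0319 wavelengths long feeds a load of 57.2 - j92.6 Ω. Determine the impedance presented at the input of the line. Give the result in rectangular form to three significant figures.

Z_in ≈ 30.6 − j65.1 Ω

βl = 2π × 0.0319 = 11.5°
tan(βl) = tan(11.5°) = 0.203
Z_in = Z_0·(Z_L + jZ_0·tanβl)/(Z_0 + jZ_L·tanβl)
     = 50·(57.2 − j82.4)/(68.8 + j11.6)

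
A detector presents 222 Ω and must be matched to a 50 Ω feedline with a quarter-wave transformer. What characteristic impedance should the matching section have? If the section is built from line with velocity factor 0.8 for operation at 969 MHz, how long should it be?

Z_qwt = √(Z_0·R_L) = √(50 × 222) = √11100
λ = 0.8·c/f = 0.248 m, so l = λ/4 = 0.0619 m

Z_qwt ≈ 105 Ω; length ≈ 6.19 cm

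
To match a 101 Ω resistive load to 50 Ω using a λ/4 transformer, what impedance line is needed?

Z_qwt ≈ 71.1 Ω

Z_qwt = √(Z_0·R_L) = √(50 × 101) = √5050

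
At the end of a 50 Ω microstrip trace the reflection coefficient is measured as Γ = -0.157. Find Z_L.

Z_L ≈ 36.4 Ω

Z_L = Z_0·(1 + Γ)/(1 − Γ) = 50·(0.843)/(1.16)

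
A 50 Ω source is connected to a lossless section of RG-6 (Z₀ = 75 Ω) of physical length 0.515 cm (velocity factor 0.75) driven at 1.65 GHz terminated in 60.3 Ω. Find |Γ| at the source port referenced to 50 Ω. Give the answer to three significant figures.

|Γ| ≈ 0.117

λ = v/f = 0.75·c / 1.65 GHz = 0.136 m
βl = 2π·l/λ = 2π × 0.0378 = 13.6°
tan(βl) = 0.242
Z_in = Z_0·(Z_L + jZ_0·tanβl)/(Z_0 + jZ_L·tanβl) = 61.5 + j6.18 Ω
Γ_s = (Z_in − Z_s)/(Z_in + Z_s) = (11.5 + j6.18)/(112 + j6.18), |Γ_s| = 0.117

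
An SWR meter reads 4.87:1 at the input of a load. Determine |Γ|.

|Γ| ≈ 0.659

|Γ| = (S − 1)/(S + 1) = (4.87 − 1)/(4.87 + 1) = 3.87/5.87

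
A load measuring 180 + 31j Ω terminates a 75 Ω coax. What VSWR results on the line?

VSWR ≈ 2.49

Γ = (Z_L − Z_0)/(Z_L + Z_0) = (105 + j31)/(255 + j31)
|Γ| = 109/257 = 0.426
VSWR = (1 + |Γ|)/(1 − |Γ|) = 1.43/0.574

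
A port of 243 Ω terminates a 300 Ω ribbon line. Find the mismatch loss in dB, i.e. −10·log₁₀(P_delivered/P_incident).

Γ = (243 − 300)/(243 + 300) = -0.105
|Γ|² = 0.011, so P_del/P_inc = 1 − |Γ|² = 0.989
ML = −10·log₁₀(1 − |Γ|²)

mismatch loss ≈ 0.0481 dB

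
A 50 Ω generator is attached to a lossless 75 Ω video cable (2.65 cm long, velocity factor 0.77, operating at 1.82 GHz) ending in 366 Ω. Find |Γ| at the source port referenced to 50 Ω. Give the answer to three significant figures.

|Γ| ≈ 0.559

λ = v/f = 0.77·c / 1.82 GHz = 0.127 m
βl = 2π·l/λ = 2π × 0.209 = 75.2°
tan(βl) = 3.78
Z_in = Z_0·(Z_L + jZ_0·tanβl)/(Z_0 + jZ_L·tanβl) = 16.4 − j19 Ω
Γ_s = (Z_in − Z_s)/(Z_in + Z_s) = (-33.6 − j19)/(66.4 − j19), |Γ_s| = 0.559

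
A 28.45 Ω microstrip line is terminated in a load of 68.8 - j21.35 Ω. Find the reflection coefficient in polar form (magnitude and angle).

Γ ≈ 0.458 ∠ -15.5°

Γ = (Z_L − Z_0)/(Z_L + Z_0) = (40.35 − j21.35)/(97.25 − j21.35)
|Γ| = 45.7/99.6 = 0.458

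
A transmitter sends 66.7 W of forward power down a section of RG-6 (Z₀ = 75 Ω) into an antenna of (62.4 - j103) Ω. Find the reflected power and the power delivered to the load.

P_reflected ≈ 24.4 W; P_delivered ≈ 42.3 W

|Γ| = |(-12.6 − j103)/(137.4 − j103)| = 0.604
|Γ|² = 0.365
P_refl = |Γ|²·P_inc = 24.4 W, P_del = (1 − |Γ|²)·P_inc = 42.3 W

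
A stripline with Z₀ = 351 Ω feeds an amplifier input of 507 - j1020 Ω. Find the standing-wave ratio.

VSWR ≈ 7.86

Γ = (Z_L − Z_0)/(Z_L + Z_0) = (156 − j1020)/(858 − j1020)
|Γ| = 1030/1330 = 0.774
VSWR = (1 + |Γ|)/(1 − |Γ|) = 1.77/0.226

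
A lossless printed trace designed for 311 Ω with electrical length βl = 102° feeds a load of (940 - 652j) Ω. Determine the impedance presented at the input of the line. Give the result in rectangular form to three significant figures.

Z_in ≈ 77.5 + j114 Ω

tan(βl) = tan(102°) = -4.7
Z_in = Z_0·(Z_L + jZ_0·tanβl)/(Z_0 + jZ_L·tanβl)
     = 311·(940 − j2120)/(-2760 − j4420)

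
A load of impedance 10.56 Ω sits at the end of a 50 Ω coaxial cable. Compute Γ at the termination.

Γ = -0.651

Γ = (Z_L − Z_0)/(Z_L + Z_0) = (10.56 − 50)/(10.56 + 50) = -39.44/60.56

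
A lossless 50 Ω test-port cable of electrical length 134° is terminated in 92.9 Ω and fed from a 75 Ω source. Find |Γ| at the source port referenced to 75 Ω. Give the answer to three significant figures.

tan(βl) = -1.04
Z_in = Z_0·(Z_L + jZ_0·tanβl)/(Z_0 + jZ_L·tanβl) = 40.9 + j27 Ω
Γ_s = (Z_in − Z_s)/(Z_in + Z_s) = (-34.1 + j27)/(116 + j27), |Γ_s| = 0.365

|Γ| ≈ 0.365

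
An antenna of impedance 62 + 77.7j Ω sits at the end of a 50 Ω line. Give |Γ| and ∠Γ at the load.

Γ ≈ 0.577 ∠ 46.5°

Γ = (Z_L − Z_0)/(Z_L + Z_0) = (12 + j77.7)/(112 + j77.7)
|Γ| = 78.6/136 = 0.577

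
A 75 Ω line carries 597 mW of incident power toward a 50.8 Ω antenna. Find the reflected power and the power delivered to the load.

Γ = (50.8 − 75)/(50.8 + 75) = -0.192
|Γ|² = 0.037
P_refl = |Γ|²·P_inc = 22.1 mW, P_del = (1 − |Γ|²)·P_inc = 575 mW

P_reflected ≈ 22.1 mW; P_delivered ≈ 575 mW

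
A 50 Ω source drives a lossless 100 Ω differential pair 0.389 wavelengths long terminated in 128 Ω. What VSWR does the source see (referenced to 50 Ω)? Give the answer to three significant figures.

βl = 2π × 0.389 = 140°
tan(βl) = -0.838
Z_in = Z_0·(Z_L + jZ_0·tanβl)/(Z_0 + jZ_L·tanβl) = 101 + j24.9 Ω
Γ_s = (Z_in − Z_s)/(Z_in + Z_s) = (51.3 + j24.9)/(151 + j24.9), |Γ_s| = 0.372
VSWR = (1 + |Γ_s|)/(1 − |Γ_s|)

VSWR ≈ 2.18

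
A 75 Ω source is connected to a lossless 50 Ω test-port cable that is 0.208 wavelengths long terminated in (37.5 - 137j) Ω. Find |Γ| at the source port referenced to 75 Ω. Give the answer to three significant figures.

βl = 2π × 0.208 = 74.9°
tan(βl) = 3.7
Z_in = Z_0·(Z_L + jZ_0·tanβl)/(Z_0 + jZ_L·tanβl) = 4.18 + j3.27 Ω
Γ_s = (Z_in − Z_s)/(Z_in + Z_s) = (-70.8 + j3.27)/(79.2 + j3.27), |Γ_s| = 0.895

|Γ| ≈ 0.895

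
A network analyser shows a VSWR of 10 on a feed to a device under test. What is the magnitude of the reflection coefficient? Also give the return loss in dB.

|Γ| ≈ 0.818; return loss ≈ 1.74 dB

|Γ| = (S − 1)/(S + 1) = (10 − 1)/(10 + 1) = 9/11
RL = −20·log₁₀|Γ| = −20·log₁₀(0.818)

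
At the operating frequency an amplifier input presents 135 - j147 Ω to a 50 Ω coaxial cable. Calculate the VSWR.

VSWR ≈ 6.11

Γ = (Z_L − Z_0)/(Z_L + Z_0) = (85 − j147)/(185 − j147)
|Γ| = 170/236 = 0.719
VSWR = (1 + |Γ|)/(1 − |Γ|) = 1.72/0.281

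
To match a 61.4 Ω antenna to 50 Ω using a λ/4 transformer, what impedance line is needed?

Z_qwt = √(Z_0·R_L) = √(50 × 61.4) = √3070

Z_qwt ≈ 55.4 Ω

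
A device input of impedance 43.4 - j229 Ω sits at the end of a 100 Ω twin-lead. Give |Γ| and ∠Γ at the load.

Γ ≈ 0.873 ∠ -45.9°

Γ = (Z_L − Z_0)/(Z_L + Z_0) = (-56.6 − j229)/(143.4 − j229)
|Γ| = 236/270 = 0.873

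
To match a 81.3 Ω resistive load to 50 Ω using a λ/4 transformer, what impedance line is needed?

Z_qwt = √(Z_0·R_L) = √(50 × 81.3) = √4065

Z_qwt ≈ 63.8 Ω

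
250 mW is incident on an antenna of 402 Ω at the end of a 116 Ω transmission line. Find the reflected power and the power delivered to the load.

P_reflected ≈ 76.2 mW; P_delivered ≈ 174 mW

Γ = (402 − 116)/(402 + 116) = 0.552
|Γ|² = 0.305
P_refl = |Γ|²·P_inc = 76.2 mW, P_del = (1 − |Γ|²)·P_inc = 174 mW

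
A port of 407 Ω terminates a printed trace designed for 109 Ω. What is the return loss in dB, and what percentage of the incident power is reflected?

Γ = (407 − 109)/(407 + 109) = 0.578
RL = −20·log₁₀(0.578) = 4.77 dB
P_refl/P_inc = |Γ|² = 0.334

RL ≈ 4.77 dB; 33.4% of incident power reflected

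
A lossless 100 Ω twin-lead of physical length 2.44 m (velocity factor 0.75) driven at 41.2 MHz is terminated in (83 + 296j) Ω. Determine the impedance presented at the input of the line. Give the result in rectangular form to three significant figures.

Z_in ≈ 22.2 + j132 Ω

λ = v/f = 0.75·c / 41.2 MHz = 5.46 m
βl = 2π·l/λ = 2π × 0.447 = 161°
tan(βl) = tan(161°) = -0.347
Z_in = Z_0·(Z_L + jZ_0·tanβl)/(Z_0 + jZ_L·tanβl)
     = 100·(83 + j261)/(203 − j28.8)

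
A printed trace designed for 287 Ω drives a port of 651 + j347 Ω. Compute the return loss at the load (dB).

Γ = (364 + j347)/(938 + j347), |Γ| = 0.503
RL = −20·log₁₀|Γ| = −20·log₁₀(0.503)

RL ≈ 5.97 dB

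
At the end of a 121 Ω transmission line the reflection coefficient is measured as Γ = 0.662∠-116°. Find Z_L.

Z_L = Z_0·(1 + Γ)/(1 − Γ) = 121·(0.71 − j0.595)/(1.29 + j0.595)

Z_L ≈ 33.7 − j71.3 Ω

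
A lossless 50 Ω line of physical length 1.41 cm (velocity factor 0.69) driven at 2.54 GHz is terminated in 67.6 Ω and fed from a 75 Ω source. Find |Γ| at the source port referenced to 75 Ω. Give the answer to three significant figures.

|Γ| ≈ 0.305

λ = v/f = 0.69·c / 2.54 GHz = 0.0815 m
βl = 2π·l/λ = 2π × 0.173 = 62.3°
tan(βl) = 1.9
Z_in = Z_0·(Z_L + jZ_0·tanβl)/(Z_0 + jZ_L·tanβl) = 41 − j10.3 Ω
Γ_s = (Z_in − Z_s)/(Z_in + Z_s) = (-34 − j10.3)/(116 − j10.3), |Γ_s| = 0.305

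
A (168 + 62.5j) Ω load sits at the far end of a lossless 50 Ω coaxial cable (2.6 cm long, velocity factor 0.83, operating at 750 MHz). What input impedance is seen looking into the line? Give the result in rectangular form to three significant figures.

λ = v/f = 0.83·c / 750 MHz = 0.332 m
βl = 2π·l/λ = 2π × 0.0783 = 28.2°
tan(βl) = tan(28.2°) = 0.536
Z_in = Z_0·(Z_L + jZ_0·tanβl)/(Z_0 + jZ_L·tanβl)
     = 50·(168 + j89.3)/(16.5 + j90.1)

Z_in ≈ 64.5 − j81.5 Ω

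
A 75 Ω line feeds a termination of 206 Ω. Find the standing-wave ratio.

For a purely resistive load, VSWR = R_L/Z_0 or Z_0/R_L (whichever > 1) = 206/75

VSWR ≈ 2.75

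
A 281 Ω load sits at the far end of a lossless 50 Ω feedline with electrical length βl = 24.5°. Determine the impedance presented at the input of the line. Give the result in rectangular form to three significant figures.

Z_in ≈ 44.9 − j92.2 Ω

tan(βl) = tan(24.5°) = 0.456
Z_in = Z_0·(Z_L + jZ_0·tanβl)/(Z_0 + jZ_L·tanβl)
     = 50·(281 + j22.8)/(50 + j128)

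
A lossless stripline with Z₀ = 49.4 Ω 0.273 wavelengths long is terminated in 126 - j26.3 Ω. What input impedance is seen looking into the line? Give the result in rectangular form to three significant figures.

Z_in ≈ 19.3 + j10.1 Ω

βl = 2π × 0.273 = 98.3°
tan(βl) = tan(98.3°) = -6.87
Z_in = Z_0·(Z_L + jZ_0·tanβl)/(Z_0 + jZ_L·tanβl)
     = 49.4·(126 − j366)/(-131 − j866)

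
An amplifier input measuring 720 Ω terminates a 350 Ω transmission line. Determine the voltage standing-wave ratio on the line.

VSWR ≈ 2.06

For a purely resistive load, VSWR = R_L/Z_0 or Z_0/R_L (whichever > 1) = 720/350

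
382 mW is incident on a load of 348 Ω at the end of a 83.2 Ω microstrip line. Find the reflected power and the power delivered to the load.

P_reflected ≈ 144 mW; P_delivered ≈ 238 mW

Γ = (348 − 83.2)/(348 + 83.2) = 0.614
|Γ|² = 0.377
P_refl = |Γ|²·P_inc = 144 mW, P_del = (1 − |Γ|²)·P_inc = 238 mW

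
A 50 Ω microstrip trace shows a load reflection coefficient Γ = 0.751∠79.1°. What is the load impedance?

Z_L ≈ 17 + j57.6 Ω

Z_L = Z_0·(1 + Γ)/(1 − Γ) = 50·(1.14 + j0.737)/(0.858 − j0.737)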